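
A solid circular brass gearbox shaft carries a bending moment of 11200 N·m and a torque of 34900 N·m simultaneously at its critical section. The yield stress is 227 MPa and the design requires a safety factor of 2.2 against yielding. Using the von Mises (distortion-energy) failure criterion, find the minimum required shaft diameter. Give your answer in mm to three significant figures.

d = 147 mm

σ_allow = σ_y/n = 227/2.2 = 103.2 MPa.
For a solid shaft σ_b = 32M/(πd³) and τ = 16T/(πd³), so the von Mises stress is σ' = (16/πd³)·√(4M²+3T²).
√(4M²+3T²) = √(4×(1.120×10^7)² + 3×(3.490×10^7)²) = 6.447×10^7 N·mm.
d³ = 16×6.447×10^7/(π×103.2) = 3.182×10^6 mm³.
d = 147.1 mm.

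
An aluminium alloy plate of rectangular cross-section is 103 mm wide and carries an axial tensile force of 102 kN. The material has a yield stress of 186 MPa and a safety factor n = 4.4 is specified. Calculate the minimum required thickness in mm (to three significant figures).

t = 23.4 mm

σ_allow = 186/4.4 = 42.27 MPa.
Required area A = F/σ_allow = 102000/42.27 = 2413 mm².
t = A/w = 2413/103 = 23.43 mm.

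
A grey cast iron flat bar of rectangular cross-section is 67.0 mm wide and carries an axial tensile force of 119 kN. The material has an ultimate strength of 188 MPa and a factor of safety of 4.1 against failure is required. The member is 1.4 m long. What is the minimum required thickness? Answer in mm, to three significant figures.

t = 38.7 mm

σ_allow = 188/4.1 = 45.85 MPa.
Required area A = F/σ_allow = 119000/45.85 = 2595 mm².
t = A/w = 2595/67.0 = 38.73 mm.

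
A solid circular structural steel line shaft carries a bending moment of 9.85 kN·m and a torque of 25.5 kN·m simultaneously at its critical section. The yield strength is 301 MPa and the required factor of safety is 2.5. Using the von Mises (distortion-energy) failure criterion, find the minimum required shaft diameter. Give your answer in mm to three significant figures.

d = 127 mm

σ_allow = σ_y/n = 301/2.5 = 120.4 MPa.
For a solid shaft σ_b = 32M/(πd³) and τ = 16T/(πd³), so the von Mises stress is σ' = (16/πd³)·√(4M²+3T²).
√(4M²+3T²) = √(4×(9.850×10^6)² + 3×(2.550×10^7)²) = 4.836×10^7 N·mm.
d³ = 16×4.836×10^7/(π×120.4) = 2.046×10^6 mm³.
d = 126.9 mm.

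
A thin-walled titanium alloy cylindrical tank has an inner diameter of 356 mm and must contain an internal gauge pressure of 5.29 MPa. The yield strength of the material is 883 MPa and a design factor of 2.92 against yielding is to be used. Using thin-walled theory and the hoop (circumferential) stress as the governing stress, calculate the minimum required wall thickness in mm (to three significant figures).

σ_allow = 883/2.92 = 302.4 MPa.
Hoop stress σ_h = pD/(2t), so t = pD/(2σ_allow) = 5.29×356/(2×302.4) = 3.114 mm.

t = 3.11 mm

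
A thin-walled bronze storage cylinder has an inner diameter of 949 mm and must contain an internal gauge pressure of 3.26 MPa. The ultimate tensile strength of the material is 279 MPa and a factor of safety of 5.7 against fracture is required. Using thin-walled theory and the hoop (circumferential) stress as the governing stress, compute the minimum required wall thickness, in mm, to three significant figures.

σ_allow = 279/5.7 = 48.95 MPa.
Hoop stress σ_h = pD/(2t), so t = pD/(2σ_allow) = 3.26×949/(2×48.95) = 31.60 mm.

t = 31.6 mm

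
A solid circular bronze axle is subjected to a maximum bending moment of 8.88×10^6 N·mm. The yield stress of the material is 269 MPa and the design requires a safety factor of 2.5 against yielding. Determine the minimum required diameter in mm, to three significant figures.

d = 94.4 mm

σ_allow = 269/2.5 = 107.6 MPa.
For a solid circular section σ = 32M/(πd³), so d³ = 32M/(π σ_allow) = 32×8880000/(π×107.6) = 840600 mm³.
d = 94.38 mm.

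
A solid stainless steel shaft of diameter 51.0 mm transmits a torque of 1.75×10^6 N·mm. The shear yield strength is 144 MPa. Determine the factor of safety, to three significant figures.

n = 2.14

τ = 16T/(πd³) = 16×1750000/(π×51.0³) = 67.19 MPa.
n = τ_limit/τ = 144/67.19 = 2.143.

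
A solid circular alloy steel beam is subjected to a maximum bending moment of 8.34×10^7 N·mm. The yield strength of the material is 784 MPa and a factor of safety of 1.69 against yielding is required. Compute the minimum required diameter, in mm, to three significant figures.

d = 122 mm

σ_allow = 784/1.69 = 463.9 MPa.
For a solid circular section σ = 32M/(πd³), so d³ = 32M/(π σ_allow) = 32×8.3400×10^7/(π×463.9) = 1.831×10^6 mm³.
d = 122.3 mm.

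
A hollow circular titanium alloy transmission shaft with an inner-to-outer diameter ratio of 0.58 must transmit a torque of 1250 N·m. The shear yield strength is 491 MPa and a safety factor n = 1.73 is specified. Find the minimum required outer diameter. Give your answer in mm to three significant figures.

d_o = 29.4 mm

τ_allow = 491/1.73 = 283.8 MPa.
For a hollow shaft τ = 16T/[πd_o³(1−k⁴)] with k = 0.58, so 1−k⁴ = 0.8868.
d_o³ = 16T/[π τ_allow (1−k⁴)] = 16×1250000/(π×283.8×0.8868) = 25290 mm³.
d_o = 29.35 mm.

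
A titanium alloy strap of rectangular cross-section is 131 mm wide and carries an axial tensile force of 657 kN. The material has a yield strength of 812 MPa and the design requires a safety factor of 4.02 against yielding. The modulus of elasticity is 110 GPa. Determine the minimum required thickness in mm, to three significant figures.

t = 24.8 mm

σ_allow = 812/4.02 = 202.0 MPa.
Required area A = F/σ_allow = 657000/202.0 = 3253 mm².
t = A/w = 3253/131 = 24.83 mm.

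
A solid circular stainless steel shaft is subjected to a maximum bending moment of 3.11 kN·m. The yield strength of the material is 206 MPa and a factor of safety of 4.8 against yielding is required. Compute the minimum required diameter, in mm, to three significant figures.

σ_allow = 206/4.8 = 42.92 MPa.
For a solid circular section σ = 32M/(πd³), so d³ = 32M/(π σ_allow) = 32×3110000/(π×42.92) = 738100 mm³.
d = 90.37 mm.

d = 90.4 mm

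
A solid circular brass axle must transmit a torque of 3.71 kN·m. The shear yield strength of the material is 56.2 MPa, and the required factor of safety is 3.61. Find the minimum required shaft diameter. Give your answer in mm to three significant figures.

d = 107 mm

Allowable shear stress τ_allow = 56.2/3.61 = 15.57 MPa.
For a solid shaft τ = 16T/(πd³), so d³ = 16T/(π τ_allow) = 16×3710000/(π×15.57) = 1.214×10^6 mm³.
d = (1.214×10^6)^(1/3) = 106.7 mm.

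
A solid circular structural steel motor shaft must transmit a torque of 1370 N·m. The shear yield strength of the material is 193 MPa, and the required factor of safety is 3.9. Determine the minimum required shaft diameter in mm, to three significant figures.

d = 52.0 mm

Allowable shear stress τ_allow = 193/3.9 = 49.49 MPa.
For a solid shaft τ = 16T/(πd³), so d³ = 16T/(π τ_allow) = 16×1370000/(π×49.49) = 141000 mm³.
d = (141000)^(1/3) = 52.05 mm.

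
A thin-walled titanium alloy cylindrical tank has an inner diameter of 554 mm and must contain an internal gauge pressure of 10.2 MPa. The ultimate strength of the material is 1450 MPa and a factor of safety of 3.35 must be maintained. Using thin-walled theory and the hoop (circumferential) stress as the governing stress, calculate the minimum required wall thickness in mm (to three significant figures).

σ_allow = 1450/3.35 = 432.8 MPa.
Hoop stress σ_h = pD/(2t), so t = pD/(2σ_allow) = 10.2×554/(2×432.8) = 6.528 mm.

t = 6.53 mm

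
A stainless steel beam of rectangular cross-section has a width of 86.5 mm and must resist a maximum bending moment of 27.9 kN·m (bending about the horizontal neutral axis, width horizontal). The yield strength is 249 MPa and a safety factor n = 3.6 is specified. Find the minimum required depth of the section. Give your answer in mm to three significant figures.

h = 167 mm

σ_allow = 249/3.6 = 69.17 MPa.
For a rectangular section σ = 6M/(bh²), so h² = 6M/(b σ_allow) = 6×2.7900×10^7/(86.5×69.17) = 27980 mm².
h = 167.3 mm.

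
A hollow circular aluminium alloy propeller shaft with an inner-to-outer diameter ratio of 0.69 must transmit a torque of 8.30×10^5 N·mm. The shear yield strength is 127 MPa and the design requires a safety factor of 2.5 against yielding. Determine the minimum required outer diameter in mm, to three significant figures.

d_o = 47.6 mm

τ_allow = 127/2.5 = 50.80 MPa.
For a hollow shaft τ = 16T/[πd_o³(1−k⁴)] with k = 0.69, so 1−k⁴ = 0.7733.
d_o³ = 16T/[π τ_allow (1−k⁴)] = 16×830000/(π×50.80×0.7733) = 107600 mm³.
d_o = 47.56 mm.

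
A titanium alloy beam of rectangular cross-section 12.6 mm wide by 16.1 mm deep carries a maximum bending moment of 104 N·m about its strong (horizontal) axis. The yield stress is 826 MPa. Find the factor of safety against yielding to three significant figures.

n = 4.32

Section modulus S = bh²/6 = 12.6×16.1²/6 = 544.3 mm³.
σ = M/S = 104000/544.3 = 191.1 MPa.
n = 826/191.1 = 4.323.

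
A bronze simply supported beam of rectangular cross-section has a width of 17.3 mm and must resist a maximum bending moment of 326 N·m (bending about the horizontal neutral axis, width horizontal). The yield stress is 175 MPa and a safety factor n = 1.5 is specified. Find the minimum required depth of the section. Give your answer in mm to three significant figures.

h = 31.1 mm

σ_allow = 175/1.5 = 116.7 MPa.
For a rectangular section σ = 6M/(bh²), so h² = 6M/(b σ_allow) = 6×326000/(17.3×116.7) = 969.1 mm².
h = 31.13 mm.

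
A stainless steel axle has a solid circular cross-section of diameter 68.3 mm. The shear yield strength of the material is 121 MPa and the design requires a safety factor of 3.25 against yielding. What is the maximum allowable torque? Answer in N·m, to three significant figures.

T_allow = 2330 N·m

τ_allow = 121/3.25 = 37.23 MPa.
For a solid shaft T_allow = τ_allow·πd³/16; πd³/16 = π×68.3³/16 = 62560 mm³.
T_allow = 37.23×62560 = 2.329×10^6 N·mm = 2329 N·m.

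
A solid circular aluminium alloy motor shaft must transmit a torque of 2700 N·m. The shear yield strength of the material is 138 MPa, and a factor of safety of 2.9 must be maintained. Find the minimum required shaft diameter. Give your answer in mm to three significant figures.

d = 66.1 mm

Allowable shear stress τ_allow = 138/2.9 = 47.59 MPa.
For a solid shaft τ = 16T/(πd³), so d³ = 16T/(π τ_allow) = 16×2700000/(π×47.59) = 289000 mm³.
d = (289000)^(1/3) = 66.11 mm.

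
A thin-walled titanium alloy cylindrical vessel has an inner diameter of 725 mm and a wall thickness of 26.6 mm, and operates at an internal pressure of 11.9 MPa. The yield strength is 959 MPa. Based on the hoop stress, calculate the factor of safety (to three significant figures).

σ_h = pD/(2t) = 11.9×725/(2×26.6) = 162.2 MPa.
n = 959/162.2 = 5.914.

n = 5.91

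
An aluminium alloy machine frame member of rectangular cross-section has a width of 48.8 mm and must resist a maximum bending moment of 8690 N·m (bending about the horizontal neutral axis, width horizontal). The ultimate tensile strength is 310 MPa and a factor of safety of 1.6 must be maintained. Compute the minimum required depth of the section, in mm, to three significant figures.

h = 74.3 mm

σ_allow = 310/1.6 = 193.8 MPa.
For a rectangular section σ = 6M/(bh²), so h² = 6M/(b σ_allow) = 6×8690000/(48.8×193.8) = 5515 mm².
h = 74.26 mm.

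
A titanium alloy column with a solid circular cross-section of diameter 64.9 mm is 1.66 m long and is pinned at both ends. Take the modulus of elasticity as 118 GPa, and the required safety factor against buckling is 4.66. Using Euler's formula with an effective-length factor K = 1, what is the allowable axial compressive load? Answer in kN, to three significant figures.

I = πd⁴/64 = π×64.9⁴/64 = 870900 mm⁴.
Effective length L_e = KL = 1×1.66 m = 1660 mm.
Euler critical load P_cr = π²EI/L_e² = π²×118000×870900/1660² = 368100 N.
P_allow = P_cr/n = 368100/4.66 = 78980 N.

P_allow = 79.0 kN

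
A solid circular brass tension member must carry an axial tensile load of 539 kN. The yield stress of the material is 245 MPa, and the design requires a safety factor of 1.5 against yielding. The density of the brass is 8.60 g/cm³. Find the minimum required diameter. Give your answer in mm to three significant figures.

d = 64.8 mm

Allowable stress σ_allow = 245/1.5 = 163.3 MPa.
Required area A = F/σ_allow = 539000/163.3 = 3300 mm².
A = πd²/4 → d = √(4A/π) = 64.82 mm.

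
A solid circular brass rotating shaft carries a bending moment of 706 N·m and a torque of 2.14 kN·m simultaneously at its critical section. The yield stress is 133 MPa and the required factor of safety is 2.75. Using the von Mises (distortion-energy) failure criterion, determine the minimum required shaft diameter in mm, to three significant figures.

σ_allow = σ_y/n = 133/2.75 = 48.36 MPa.
For a solid shaft σ_b = 32M/(πd³) and τ = 16T/(πd³), so the von Mises stress is σ' = (16/πd³)·√(4M²+3T²).
√(4M²+3T²) = √(4×(706000)² + 3×(2.140×10^6)²) = 3.966×10^6 N·mm.
d³ = 16×3.966×10^6/(π×48.36) = 417700 mm³.
d = 74.75 mm.

d = 74.8 mm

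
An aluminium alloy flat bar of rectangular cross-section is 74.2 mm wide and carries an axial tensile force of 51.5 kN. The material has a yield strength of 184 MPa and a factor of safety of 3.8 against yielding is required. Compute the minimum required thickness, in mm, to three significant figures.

σ_allow = 184/3.8 = 48.42 MPa.
Required area A = F/σ_allow = 51500/48.42 = 1064 mm².
t = A/w = 1064/74.2 = 14.33 mm.

t = 14.3 mm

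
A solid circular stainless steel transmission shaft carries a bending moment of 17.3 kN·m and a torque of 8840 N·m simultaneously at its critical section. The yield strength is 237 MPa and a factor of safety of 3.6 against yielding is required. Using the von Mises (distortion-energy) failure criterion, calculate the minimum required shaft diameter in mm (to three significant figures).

d = 143 mm

σ_allow = σ_y/n = 237/3.6 = 65.83 MPa.
For a solid shaft σ_b = 32M/(πd³) and τ = 16T/(πd³), so the von Mises stress is σ' = (16/πd³)·√(4M²+3T²).
√(4M²+3T²) = √(4×(1.730×10^7)² + 3×(8.840×10^6)²) = 3.784×10^7 N·mm.
d³ = 16×3.784×10^7/(π×65.83) = 2.927×10^6 mm³.
d = 143.0 mm.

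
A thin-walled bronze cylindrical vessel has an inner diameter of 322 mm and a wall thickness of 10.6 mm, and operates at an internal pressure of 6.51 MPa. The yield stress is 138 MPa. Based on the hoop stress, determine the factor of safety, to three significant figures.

n = 1.40

σ_h = pD/(2t) = 6.51×322/(2×10.6) = 98.88 MPa.
n = 138/98.88 = 1.396.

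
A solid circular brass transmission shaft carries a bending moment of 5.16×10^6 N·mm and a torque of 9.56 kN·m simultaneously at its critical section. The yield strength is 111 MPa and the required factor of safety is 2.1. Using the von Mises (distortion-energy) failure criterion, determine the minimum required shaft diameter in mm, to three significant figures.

σ_allow = σ_y/n = 111/2.1 = 52.86 MPa.
For a solid shaft σ_b = 32M/(πd³) and τ = 16T/(πd³), so the von Mises stress is σ' = (16/πd³)·√(4M²+3T²).
√(4M²+3T²) = √(4×(5.160×10^6)² + 3×(9.560×10^6)²) = 1.951×10^7 N·mm.
d³ = 16×1.951×10^7/(π×52.86) = 1.880×10^6 mm³.
d = 123.4 mm.

d = 123 mm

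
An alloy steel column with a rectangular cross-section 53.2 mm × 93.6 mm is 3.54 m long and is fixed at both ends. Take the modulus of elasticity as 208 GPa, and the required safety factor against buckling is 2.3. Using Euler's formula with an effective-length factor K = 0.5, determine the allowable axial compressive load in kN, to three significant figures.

Buckling occurs about the weak axis: I_min = h·b³/12 = 93.6×53.2³/12 = 1.174×10^6 mm⁴ (b = 53.2 mm is the smaller dimension).
Effective length L_e = KL = 0.5×3.54 m = 1770 mm.
Euler critical load P_cr = π²EI/L_e² = π²×208000×1.174×10^6/1770² = 769600 N.
P_allow = P_cr/n = 769600/2.3 = 334600 N.

P_allow = 335 kN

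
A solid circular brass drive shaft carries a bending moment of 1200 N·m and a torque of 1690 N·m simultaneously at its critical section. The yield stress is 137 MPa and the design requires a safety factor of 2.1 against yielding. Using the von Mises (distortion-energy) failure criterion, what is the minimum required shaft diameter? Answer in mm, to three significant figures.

d = 66.6 mm

σ_allow = σ_y/n = 137/2.1 = 65.24 MPa.
For a solid shaft σ_b = 32M/(πd³) and τ = 16T/(πd³), so the von Mises stress is σ' = (16/πd³)·√(4M²+3T²).
√(4M²+3T²) = √(4×(1.200×10^6)² + 3×(1.690×10^6)²) = 3.785×10^6 N·mm.
d³ = 16×3.785×10^6/(π×65.24) = 295500 mm³.
d = 66.61 mm.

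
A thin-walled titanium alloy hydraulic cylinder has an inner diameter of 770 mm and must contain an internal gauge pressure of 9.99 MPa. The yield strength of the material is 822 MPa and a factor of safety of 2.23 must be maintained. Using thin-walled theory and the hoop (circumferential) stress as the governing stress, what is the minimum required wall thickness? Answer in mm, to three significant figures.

t = 10.4 mm

σ_allow = 822/2.23 = 368.6 MPa.
Hoop stress σ_h = pD/(2t), so t = pD/(2σ_allow) = 9.99×770/(2×368.6) = 10.43 mm.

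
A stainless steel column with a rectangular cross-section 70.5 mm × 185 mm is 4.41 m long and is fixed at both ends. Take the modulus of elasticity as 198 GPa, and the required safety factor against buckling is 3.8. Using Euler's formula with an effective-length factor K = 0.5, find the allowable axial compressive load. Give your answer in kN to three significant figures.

Buckling occurs about the weak axis: I_min = h·b³/12 = 185×70.5³/12 = 5.402×10^6 mm⁴ (b = 70.5 mm is the smaller dimension).
Effective length L_e = KL = 0.5×4.41 m = 2205 mm.
Euler critical load P_cr = π²EI/L_e² = π²×198000×5.402×10^6/2205² = 2.171×10^6 N.
P_allow = P_cr/n = 2.171×10^6/3.8 = 571400 N.

P_allow = 571 kN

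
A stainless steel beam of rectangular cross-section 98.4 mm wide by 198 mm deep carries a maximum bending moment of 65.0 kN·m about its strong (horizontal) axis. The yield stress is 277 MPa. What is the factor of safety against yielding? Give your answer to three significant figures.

n = 2.74

Section modulus S = bh²/6 = 98.4×198²/6 = 642900 mm³.
σ = M/S = 6.5000×10^7/642900 = 101.1 MPa.
n = 277/101.1 = 2.740.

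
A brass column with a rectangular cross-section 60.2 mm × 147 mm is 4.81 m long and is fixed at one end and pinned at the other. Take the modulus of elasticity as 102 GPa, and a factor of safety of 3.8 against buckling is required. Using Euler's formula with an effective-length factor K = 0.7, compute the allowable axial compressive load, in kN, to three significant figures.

P_allow = 62.5 kN

Buckling occurs about the weak axis: I_min = h·b³/12 = 147×60.2³/12 = 2.673×10^6 mm⁴ (b = 60.2 mm is the smaller dimension).
Effective length L_e = KL = 0.7×4.81 m = 3367 mm.
Euler critical load P_cr = π²EI/L_e² = π²×102000×2.673×10^6/3367² = 237300 N.
P_allow = P_cr/n = 237300/3.8 = 62450 N.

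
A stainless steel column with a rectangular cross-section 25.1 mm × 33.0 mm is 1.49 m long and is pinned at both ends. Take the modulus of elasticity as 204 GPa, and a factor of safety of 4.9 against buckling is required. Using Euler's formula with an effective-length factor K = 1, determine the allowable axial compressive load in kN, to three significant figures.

P_allow = 8.05 kN

Buckling occurs about the weak axis: I_min = h·b³/12 = 33.0×25.1³/12 = 43490 mm⁴ (b = 25.1 mm is the smaller dimension).
Effective length L_e = KL = 1×1.49 m = 1490 mm.
Euler critical load P_cr = π²EI/L_e² = π²×204000×43490/1490² = 39440 N.
P_allow = P_cr/n = 39440/4.9 = 8049 N.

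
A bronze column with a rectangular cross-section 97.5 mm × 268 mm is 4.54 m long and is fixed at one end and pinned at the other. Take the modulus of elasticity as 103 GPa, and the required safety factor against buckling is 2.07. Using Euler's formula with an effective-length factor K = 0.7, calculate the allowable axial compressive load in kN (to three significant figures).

P_allow = 1010 kN

Buckling occurs about the weak axis: I_min = h·b³/12 = 268×97.5³/12 = 2.070×10^7 mm⁴ (b = 97.5 mm is the smaller dimension).
Effective length L_e = KL = 0.7×4.54 m = 3178 mm.
Euler critical load P_cr = π²EI/L_e² = π²×103000×2.070×10^7/3178² = 2.084×10^6 N.
P_allow = P_cr/n = 2.084×10^6/2.07 = 1.007×10^6 N.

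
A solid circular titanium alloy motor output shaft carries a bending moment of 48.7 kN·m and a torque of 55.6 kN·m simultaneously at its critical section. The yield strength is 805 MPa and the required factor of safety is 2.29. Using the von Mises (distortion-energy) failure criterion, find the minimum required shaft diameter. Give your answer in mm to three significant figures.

d = 126 mm

σ_allow = σ_y/n = 805/2.29 = 351.5 MPa.
For a solid shaft σ_b = 32M/(πd³) and τ = 16T/(πd³), so the von Mises stress is σ' = (16/πd³)·√(4M²+3T²).
√(4M²+3T²) = √(4×(4.870×10^7)² + 3×(5.560×10^7)²) = 1.370×10^8 N·mm.
d³ = 16×1.370×10^8/(π×351.5) = 1.984×10^6 mm³.
d = 125.7 mm.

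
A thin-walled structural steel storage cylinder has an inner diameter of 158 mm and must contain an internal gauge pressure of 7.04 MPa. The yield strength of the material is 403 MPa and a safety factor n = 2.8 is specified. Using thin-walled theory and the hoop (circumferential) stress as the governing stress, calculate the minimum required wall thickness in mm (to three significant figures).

t = 3.86 mm

σ_allow = 403/2.8 = 143.9 MPa.
Hoop stress σ_h = pD/(2t), so t = pD/(2σ_allow) = 7.04×158/(2×143.9) = 3.864 mm.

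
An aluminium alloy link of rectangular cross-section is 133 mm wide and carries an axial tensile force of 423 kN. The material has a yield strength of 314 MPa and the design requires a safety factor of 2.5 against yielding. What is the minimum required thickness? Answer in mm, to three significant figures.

t = 25.3 mm

σ_allow = 314/2.5 = 125.6 MPa.
Required area A = F/σ_allow = 423000/125.6 = 3368 mm².
t = A/w = 3368/133 = 25.32 mm.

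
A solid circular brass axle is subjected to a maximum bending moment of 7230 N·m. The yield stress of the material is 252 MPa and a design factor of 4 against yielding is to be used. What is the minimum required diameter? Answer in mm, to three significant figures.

σ_allow = 252/4 = 63.00 MPa.
For a solid circular section σ = 32M/(πd³), so d³ = 32M/(π σ_allow) = 32×7230000/(π×63.00) = 1.169×10^6 mm³.
d = 105.3 mm.

d = 105 mm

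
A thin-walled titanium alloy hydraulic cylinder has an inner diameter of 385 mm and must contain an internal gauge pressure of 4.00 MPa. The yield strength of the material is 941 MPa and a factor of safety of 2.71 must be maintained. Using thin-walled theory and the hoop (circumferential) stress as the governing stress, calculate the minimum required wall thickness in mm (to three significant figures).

t = 2.22 mm

σ_allow = 941/2.71 = 347.2 MPa.
Hoop stress σ_h = pD/(2t), so t = pD/(2σ_allow) = 4.00×385/(2×347.2) = 2.218 mm.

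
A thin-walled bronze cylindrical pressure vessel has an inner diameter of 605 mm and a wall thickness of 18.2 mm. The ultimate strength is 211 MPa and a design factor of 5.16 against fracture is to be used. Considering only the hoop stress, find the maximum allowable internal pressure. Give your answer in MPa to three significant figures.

p_allow = 2.46 MPa

σ_allow = 211/5.16 = 40.89 MPa.
σ_h = pD/(2t) → p_allow = 2σ_allow t/D = 2×40.89×18.2/605 = 2.460 MPa.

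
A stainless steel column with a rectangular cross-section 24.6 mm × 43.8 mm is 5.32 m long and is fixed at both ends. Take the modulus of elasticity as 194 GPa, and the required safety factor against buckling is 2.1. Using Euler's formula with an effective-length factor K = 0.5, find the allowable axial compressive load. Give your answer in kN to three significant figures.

Buckling occurs about the weak axis: I_min = h·b³/12 = 43.8×24.6³/12 = 54340 mm⁴ (b = 24.6 mm is the smaller dimension).
Effective length L_e = KL = 0.5×5.32 m = 2660 mm.
Euler critical load P_cr = π²EI/L_e² = π²×194000×54340/2660² = 14700 N.
P_allow = P_cr/n = 14700/2.1 = 7002 N.

P_allow = 7.00 kN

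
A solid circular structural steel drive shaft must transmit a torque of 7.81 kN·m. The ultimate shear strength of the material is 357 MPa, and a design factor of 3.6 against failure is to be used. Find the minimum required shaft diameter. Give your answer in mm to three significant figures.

d = 73.7 mm

Allowable shear stress τ_allow = 357/3.6 = 99.17 MPa.
For a solid shaft τ = 16T/(πd³), so d³ = 16T/(π τ_allow) = 16×7810000/(π×99.17) = 401100 mm³.
d = (401100)^(1/3) = 73.75 mm.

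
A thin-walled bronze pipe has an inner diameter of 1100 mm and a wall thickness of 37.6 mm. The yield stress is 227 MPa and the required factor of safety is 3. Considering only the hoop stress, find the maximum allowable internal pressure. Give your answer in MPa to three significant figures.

p_allow = 5.17 MPa

σ_allow = 227/3 = 75.67 MPa.
σ_h = pD/(2t) → p_allow = 2σ_allow t/D = 2×75.67×37.6/1100 = 5.173 MPa.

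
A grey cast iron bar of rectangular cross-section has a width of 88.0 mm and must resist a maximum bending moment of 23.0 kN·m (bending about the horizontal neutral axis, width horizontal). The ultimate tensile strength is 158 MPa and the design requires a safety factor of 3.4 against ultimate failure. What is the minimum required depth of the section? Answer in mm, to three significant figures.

σ_allow = 158/3.4 = 46.47 MPa.
For a rectangular section σ = 6M/(bh²), so h² = 6M/(b σ_allow) = 6×2.3000×10^7/(88.0×46.47) = 33750 mm².
h = 183.7 mm.

h = 184 mm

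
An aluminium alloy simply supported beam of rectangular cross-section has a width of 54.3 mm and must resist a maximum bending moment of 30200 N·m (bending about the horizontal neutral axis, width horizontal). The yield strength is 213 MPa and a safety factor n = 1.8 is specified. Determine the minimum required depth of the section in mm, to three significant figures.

σ_allow = 213/1.8 = 118.3 MPa.
For a rectangular section σ = 6M/(bh²), so h² = 6M/(b σ_allow) = 6×3.0200×10^7/(54.3×118.3) = 28200 mm².
h = 167.9 mm.

h = 168 mm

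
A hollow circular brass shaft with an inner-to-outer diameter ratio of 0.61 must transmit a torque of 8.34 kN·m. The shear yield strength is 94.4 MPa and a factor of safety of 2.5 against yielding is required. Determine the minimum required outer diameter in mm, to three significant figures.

d_o = 109 mm

τ_allow = 94.4/2.5 = 37.76 MPa.
For a hollow shaft τ = 16T/[πd_o³(1−k⁴)] with k = 0.61, so 1−k⁴ = 0.8615.
d_o³ = 16T/[π τ_allow (1−k⁴)] = 16×8340000/(π×37.76×0.8615) = 1.306×10^6 mm³.
d_o = 109.3 mm.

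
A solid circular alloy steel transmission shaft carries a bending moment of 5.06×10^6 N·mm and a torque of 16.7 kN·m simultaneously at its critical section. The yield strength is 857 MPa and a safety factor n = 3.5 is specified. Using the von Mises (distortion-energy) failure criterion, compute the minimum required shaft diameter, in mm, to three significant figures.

σ_allow = σ_y/n = 857/3.5 = 244.9 MPa.
For a solid shaft σ_b = 32M/(πd³) and τ = 16T/(πd³), so the von Mises stress is σ' = (16/πd³)·√(4M²+3T²).
√(4M²+3T²) = √(4×(5.060×10^6)² + 3×(1.670×10^7)²) = 3.064×10^7 N·mm.
d³ = 16×3.064×10^7/(π×244.9) = 637400 mm³.
d = 86.06 mm.

d = 86.1 mm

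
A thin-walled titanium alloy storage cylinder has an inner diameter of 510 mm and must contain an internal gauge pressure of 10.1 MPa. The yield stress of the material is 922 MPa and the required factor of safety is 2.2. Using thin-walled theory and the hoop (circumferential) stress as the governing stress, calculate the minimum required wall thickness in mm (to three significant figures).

t = 6.15 mm

σ_allow = 922/2.2 = 419.1 MPa.
Hoop stress σ_h = pD/(2t), so t = pD/(2σ_allow) = 10.1×510/(2×419.1) = 6.145 mm.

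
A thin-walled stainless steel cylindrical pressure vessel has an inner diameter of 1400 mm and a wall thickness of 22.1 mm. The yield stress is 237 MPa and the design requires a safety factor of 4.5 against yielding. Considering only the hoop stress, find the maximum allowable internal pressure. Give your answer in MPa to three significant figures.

σ_allow = 237/4.5 = 52.67 MPa.
σ_h = pD/(2t) → p_allow = 2σ_allow t/D = 2×52.67×22.1/1400 = 1.663 MPa.

p_allow = 1.66 MPa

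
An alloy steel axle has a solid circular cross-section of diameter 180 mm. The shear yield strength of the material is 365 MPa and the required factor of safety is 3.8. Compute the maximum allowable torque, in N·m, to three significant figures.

T_allow = 1.10×10^5 N·m

τ_allow = 365/3.8 = 96.05 MPa.
For a solid shaft T_allow = τ_allow·πd³/16; πd³/16 = π×180³/16 = 1.145×10^6 mm³.
T_allow = 96.05×1.145×10^6 = 1.100×10^8 N·mm = 110000 N·m.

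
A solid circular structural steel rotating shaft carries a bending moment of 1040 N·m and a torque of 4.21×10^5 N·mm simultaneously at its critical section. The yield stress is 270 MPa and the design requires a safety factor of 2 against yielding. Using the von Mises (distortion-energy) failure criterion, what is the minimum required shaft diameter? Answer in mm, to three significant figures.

σ_allow = σ_y/n = 270/2 = 135.0 MPa.
For a solid shaft σ_b = 32M/(πd³) and τ = 16T/(πd³), so the von Mises stress is σ' = (16/πd³)·√(4M²+3T²).
√(4M²+3T²) = √(4×(1.040×10^6)² + 3×(421000)²) = 2.204×10^6 N·mm.
d³ = 16×2.204×10^6/(π×135.0) = 83150 mm³.
d = 43.65 mm.

d = 43.6 mm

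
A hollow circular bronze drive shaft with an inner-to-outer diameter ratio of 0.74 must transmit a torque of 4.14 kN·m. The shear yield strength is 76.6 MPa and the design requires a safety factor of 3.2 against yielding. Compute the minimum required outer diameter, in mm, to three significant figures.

d_o = 108 mm

τ_allow = 76.6/3.2 = 23.94 MPa.
For a hollow shaft τ = 16T/[πd_o³(1−k⁴)] with k = 0.74, so 1−k⁴ = 0.7001.
d_o³ = 16T/[π τ_allow (1−k⁴)] = 16×4140000/(π×23.94×0.7001) = 1.258×10^6 mm³.
d_o = 108.0 mm.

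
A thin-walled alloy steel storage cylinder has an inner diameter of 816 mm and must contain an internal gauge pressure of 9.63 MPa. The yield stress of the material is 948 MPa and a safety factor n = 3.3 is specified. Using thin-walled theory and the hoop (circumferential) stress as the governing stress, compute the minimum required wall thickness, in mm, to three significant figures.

σ_allow = 948/3.3 = 287.3 MPa.
Hoop stress σ_h = pD/(2t), so t = pD/(2σ_allow) = 9.63×816/(2×287.3) = 13.68 mm.

t = 13.7 mm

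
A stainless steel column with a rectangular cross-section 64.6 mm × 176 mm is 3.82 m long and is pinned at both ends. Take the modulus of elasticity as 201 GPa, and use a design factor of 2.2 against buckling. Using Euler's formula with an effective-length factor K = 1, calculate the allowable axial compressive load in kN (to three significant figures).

Buckling occurs about the weak axis: I_min = h·b³/12 = 176×64.6³/12 = 3.954×10^6 mm⁴ (b = 64.6 mm is the smaller dimension).
Effective length L_e = KL = 1×3.82 m = 3820 mm.
Euler critical load P_cr = π²EI/L_e² = π²×201000×3.954×10^6/3820² = 537500 N.
P_allow = P_cr/n = 537500/2.2 = 244300 N.

P_allow = 244 kN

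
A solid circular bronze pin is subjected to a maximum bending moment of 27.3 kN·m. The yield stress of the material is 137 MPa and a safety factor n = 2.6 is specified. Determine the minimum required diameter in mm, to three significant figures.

d = 174 mm

σ_allow = 137/2.6 = 52.69 MPa.
For a solid circular section σ = 32M/(πd³), so d³ = 32M/(π σ_allow) = 32×2.7300×10^7/(π×52.69) = 5.277×10^6 mm³.
d = 174.1 mm.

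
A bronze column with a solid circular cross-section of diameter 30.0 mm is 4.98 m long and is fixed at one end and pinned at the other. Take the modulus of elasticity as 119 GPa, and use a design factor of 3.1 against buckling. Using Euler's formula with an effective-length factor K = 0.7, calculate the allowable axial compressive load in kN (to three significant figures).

I = πd⁴/64 = π×30.0⁴/64 = 39760 mm⁴.
Effective length L_e = KL = 0.7×4.98 m = 3486 mm.
Euler critical load P_cr = π²EI/L_e² = π²×119000×39760/3486² = 3843 N.
P_allow = P_cr/n = 3843/3.1 = 1240 N.

P_allow = 1.24 kN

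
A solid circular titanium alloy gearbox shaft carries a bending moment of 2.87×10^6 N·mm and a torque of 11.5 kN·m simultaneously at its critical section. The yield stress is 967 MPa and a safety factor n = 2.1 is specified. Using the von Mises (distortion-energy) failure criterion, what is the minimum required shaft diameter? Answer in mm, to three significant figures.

σ_allow = σ_y/n = 967/2.1 = 460.5 MPa.
For a solid shaft σ_b = 32M/(πd³) and τ = 16T/(πd³), so the von Mises stress is σ' = (16/πd³)·√(4M²+3T²).
√(4M²+3T²) = √(4×(2.870×10^6)² + 3×(1.150×10^7)²) = 2.073×10^7 N·mm.
d³ = 16×2.073×10^7/(π×460.5) = 229300 mm³.
d = 61.20 mm.

d = 61.2 mm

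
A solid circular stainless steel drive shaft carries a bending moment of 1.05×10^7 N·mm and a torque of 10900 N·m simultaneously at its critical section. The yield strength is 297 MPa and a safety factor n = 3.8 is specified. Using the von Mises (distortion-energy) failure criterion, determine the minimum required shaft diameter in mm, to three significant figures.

d = 123 mm

σ_allow = σ_y/n = 297/3.8 = 78.16 MPa.
For a solid shaft σ_b = 32M/(πd³) and τ = 16T/(πd³), so the von Mises stress is σ' = (16/πd³)·√(4M²+3T²).
√(4M²+3T²) = √(4×(1.050×10^7)² + 3×(1.090×10^7)²) = 2.824×10^7 N·mm.
d³ = 16×2.824×10^7/(π×78.16) = 1.840×10^6 mm³.
d = 122.5 mm.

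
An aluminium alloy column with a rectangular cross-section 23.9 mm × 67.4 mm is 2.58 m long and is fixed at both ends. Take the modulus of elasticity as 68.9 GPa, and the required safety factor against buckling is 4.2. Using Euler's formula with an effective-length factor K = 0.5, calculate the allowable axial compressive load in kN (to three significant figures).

P_allow = 7.46 kN

Buckling occurs about the weak axis: I_min = h·b³/12 = 67.4×23.9³/12 = 76680 mm⁴ (b = 23.9 mm is the smaller dimension).
Effective length L_e = KL = 0.5×2.58 m = 1290 mm.
Euler critical load P_cr = π²EI/L_e² = π²×68900×76680/1290² = 31330 N.
P_allow = P_cr/n = 31330/4.2 = 7460 N.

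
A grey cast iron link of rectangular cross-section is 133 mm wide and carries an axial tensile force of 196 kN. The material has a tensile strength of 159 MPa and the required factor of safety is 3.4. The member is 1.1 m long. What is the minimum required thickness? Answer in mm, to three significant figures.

t = 31.5 mm

σ_allow = 159/3.4 = 46.76 MPa.
Required area A = F/σ_allow = 196000/46.76 = 4191 mm².
t = A/w = 4191/133 = 31.51 mm.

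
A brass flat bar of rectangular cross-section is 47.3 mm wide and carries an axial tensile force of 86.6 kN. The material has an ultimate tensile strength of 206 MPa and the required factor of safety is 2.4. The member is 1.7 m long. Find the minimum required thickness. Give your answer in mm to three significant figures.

σ_allow = 206/2.4 = 85.83 MPa.
Required area A = F/σ_allow = 86600/85.83 = 1009 mm².
t = A/w = 1009/47.3 = 21.33 mm.

t = 21.3 mm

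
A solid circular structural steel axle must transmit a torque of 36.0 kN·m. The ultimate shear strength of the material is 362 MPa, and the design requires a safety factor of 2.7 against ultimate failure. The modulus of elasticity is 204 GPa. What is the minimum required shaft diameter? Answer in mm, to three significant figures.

d = 111 mm

Allowable shear stress τ_allow = 362/2.7 = 134.1 MPa.
For a solid shaft τ = 16T/(πd³), so d³ = 16T/(π τ_allow) = 16×3.6000×10^7/(π×134.1) = 1.368×10^6 mm³.
d = (1.368×10^6)^(1/3) = 111.0 mm.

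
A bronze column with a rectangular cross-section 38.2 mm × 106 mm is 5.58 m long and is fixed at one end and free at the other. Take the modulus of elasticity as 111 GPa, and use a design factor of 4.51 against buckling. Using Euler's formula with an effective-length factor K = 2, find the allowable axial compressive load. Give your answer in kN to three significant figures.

P_allow = 0.960 kN

Buckling occurs about the weak axis: I_min = h·b³/12 = 106×38.2³/12 = 492400 mm⁴ (b = 38.2 mm is the smaller dimension).
Effective length L_e = KL = 2×5.58 m = 11160 mm.
Euler critical load P_cr = π²EI/L_e² = π²×111000×492400/11160² = 4331 N.
P_allow = P_cr/n = 4331/4.51 = 960.4 N.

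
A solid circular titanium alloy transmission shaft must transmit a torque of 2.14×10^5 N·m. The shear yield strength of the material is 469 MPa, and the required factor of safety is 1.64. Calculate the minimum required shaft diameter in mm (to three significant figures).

d = 156 mm

Allowable shear stress τ_allow = 469/1.64 = 286.0 MPa.
For a solid shaft τ = 16T/(πd³), so d³ = 16T/(π τ_allow) = 16×2.1400×10^8/(π×286.0) = 3.811×10^6 mm³.
d = (3.811×10^6)^(1/3) = 156.2 mm.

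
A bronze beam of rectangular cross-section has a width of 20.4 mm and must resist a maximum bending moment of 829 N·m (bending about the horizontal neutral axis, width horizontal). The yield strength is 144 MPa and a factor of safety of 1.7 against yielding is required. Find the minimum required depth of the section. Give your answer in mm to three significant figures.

σ_allow = 144/1.7 = 84.71 MPa.
For a rectangular section σ = 6M/(bh²), so h² = 6M/(b σ_allow) = 6×829000/(20.4×84.71) = 2878 mm².
h = 53.65 mm.

h = 53.7 mm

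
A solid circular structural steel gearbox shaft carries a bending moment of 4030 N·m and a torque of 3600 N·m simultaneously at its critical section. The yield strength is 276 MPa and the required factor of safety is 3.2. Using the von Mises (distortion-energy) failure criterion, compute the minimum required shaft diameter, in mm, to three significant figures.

σ_allow = σ_y/n = 276/3.2 = 86.25 MPa.
For a solid shaft σ_b = 32M/(πd³) and τ = 16T/(πd³), so the von Mises stress is σ' = (16/πd³)·√(4M²+3T²).
√(4M²+3T²) = √(4×(4.030×10^6)² + 3×(3.600×10^6)²) = 1.019×10^7 N·mm.
d³ = 16×1.019×10^7/(π×86.25) = 601700 mm³.
d = 84.42 mm.

d = 84.4 mm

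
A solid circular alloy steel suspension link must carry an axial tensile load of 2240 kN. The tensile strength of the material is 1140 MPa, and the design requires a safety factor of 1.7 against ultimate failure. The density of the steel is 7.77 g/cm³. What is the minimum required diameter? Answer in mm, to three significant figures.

Allowable stress σ_allow = 1140/1.7 = 670.6 MPa.
Required area A = F/σ_allow = 2240000/670.6 = 3340 mm².
A = πd²/4 → d = √(4A/π) = 65.22 mm.

d = 65.2 mm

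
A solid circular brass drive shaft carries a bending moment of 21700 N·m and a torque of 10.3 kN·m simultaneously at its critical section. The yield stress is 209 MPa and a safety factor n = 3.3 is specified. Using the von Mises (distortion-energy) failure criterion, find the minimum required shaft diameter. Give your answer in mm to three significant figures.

d = 156 mm

σ_allow = σ_y/n = 209/3.3 = 63.33 MPa.
For a solid shaft σ_b = 32M/(πd³) and τ = 16T/(πd³), so the von Mises stress is σ' = (16/πd³)·√(4M²+3T²).
√(4M²+3T²) = √(4×(2.170×10^7)² + 3×(1.030×10^7)²) = 4.692×10^7 N·mm.
d³ = 16×4.692×10^7/(π×63.33) = 3.773×10^6 mm³.
d = 155.7 mm.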